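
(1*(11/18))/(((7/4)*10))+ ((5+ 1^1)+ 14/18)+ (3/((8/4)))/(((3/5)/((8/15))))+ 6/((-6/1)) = 2251/315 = 7.15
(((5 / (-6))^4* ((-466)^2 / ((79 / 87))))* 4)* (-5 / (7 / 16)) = -78719050000 / 14931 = -5272188.73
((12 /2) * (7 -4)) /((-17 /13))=-234 /17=-13.76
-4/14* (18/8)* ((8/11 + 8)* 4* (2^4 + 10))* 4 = -179712/77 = -2333.92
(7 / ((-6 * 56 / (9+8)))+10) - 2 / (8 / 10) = 343 / 48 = 7.15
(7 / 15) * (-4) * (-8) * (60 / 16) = 56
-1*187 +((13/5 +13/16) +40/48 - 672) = -205141/240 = -854.75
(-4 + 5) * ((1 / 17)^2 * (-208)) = -208 / 289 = -0.72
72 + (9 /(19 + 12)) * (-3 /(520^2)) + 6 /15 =606885733 /8382400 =72.40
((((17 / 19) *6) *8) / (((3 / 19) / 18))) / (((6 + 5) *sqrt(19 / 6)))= 4896 *sqrt(114) / 209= 250.12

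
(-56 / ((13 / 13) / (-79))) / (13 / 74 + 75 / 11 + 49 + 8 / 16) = 1800568 / 22993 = 78.31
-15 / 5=-3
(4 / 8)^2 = 1 / 4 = 0.25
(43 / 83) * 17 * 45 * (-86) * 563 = -1592710110 / 83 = -19189278.43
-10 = -10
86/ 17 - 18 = -220/ 17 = -12.94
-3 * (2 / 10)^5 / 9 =-1 / 9375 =-0.00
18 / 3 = 6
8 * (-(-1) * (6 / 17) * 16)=45.18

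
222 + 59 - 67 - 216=-2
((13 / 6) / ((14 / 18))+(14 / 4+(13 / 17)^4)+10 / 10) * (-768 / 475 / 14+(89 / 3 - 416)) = -17190593296846 / 5831853825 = -2947.71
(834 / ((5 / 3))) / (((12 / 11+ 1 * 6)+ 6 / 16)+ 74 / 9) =1981584 / 62125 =31.90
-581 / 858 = -0.68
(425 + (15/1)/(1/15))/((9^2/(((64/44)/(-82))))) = -5200/36531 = -0.14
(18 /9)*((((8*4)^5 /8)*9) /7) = 75497472 /7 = 10785353.14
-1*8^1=-8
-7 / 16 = -0.44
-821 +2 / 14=-5746 / 7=-820.86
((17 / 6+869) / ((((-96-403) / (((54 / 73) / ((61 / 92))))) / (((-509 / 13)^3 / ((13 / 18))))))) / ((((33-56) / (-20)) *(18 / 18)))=8940114243491040 / 63463884367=140869.32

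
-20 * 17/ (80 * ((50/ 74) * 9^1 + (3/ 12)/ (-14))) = -518/ 739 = -0.70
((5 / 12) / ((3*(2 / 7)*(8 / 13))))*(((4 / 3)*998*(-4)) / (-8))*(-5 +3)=-227045 / 216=-1051.13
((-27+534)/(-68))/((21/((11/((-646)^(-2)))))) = -11408683/7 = -1629811.86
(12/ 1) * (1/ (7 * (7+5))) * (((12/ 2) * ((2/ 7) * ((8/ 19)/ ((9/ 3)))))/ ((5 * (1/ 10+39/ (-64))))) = -0.01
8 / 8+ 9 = 10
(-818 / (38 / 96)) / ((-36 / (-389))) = -1272808 / 57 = -22329.96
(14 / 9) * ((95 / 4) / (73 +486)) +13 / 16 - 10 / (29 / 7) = -1.54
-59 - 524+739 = 156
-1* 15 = -15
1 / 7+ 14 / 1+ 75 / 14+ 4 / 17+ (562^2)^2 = 3391752700095 / 34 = 99757432355.74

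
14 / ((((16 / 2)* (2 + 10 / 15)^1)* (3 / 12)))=21 / 8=2.62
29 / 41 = 0.71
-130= -130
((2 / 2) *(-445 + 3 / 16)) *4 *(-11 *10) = 195717.50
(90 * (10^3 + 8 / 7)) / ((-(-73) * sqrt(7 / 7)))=8640 / 7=1234.29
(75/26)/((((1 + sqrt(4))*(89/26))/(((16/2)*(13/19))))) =2600/1691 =1.54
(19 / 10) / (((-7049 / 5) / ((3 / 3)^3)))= -1 / 742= -0.00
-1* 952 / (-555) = 952 / 555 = 1.72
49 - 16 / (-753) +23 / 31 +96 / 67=80069602 / 1563981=51.20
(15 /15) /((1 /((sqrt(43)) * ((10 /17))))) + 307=10 * sqrt(43) /17 + 307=310.86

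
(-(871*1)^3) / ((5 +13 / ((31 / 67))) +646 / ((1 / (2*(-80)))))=20484065641 / 3203134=6395.01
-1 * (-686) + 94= 780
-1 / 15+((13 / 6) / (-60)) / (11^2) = -2917 / 43560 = -0.07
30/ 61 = 0.49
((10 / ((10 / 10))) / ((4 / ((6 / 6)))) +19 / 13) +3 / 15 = 541 / 130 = 4.16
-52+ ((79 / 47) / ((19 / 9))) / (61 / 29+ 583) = -262635143 / 5050808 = -52.00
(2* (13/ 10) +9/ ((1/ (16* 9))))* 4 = 25972/ 5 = 5194.40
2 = 2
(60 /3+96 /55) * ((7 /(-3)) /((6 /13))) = -54418 /495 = -109.94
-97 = -97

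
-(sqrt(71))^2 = -71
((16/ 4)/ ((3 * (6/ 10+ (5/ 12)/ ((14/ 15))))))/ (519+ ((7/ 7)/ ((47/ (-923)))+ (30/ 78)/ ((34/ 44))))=41548/ 16299297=0.00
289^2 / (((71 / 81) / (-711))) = -4810057911 / 71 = -67747294.52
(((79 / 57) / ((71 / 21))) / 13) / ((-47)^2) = 553 / 38739233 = 0.00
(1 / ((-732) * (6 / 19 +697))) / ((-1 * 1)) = 19 / 9698268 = 0.00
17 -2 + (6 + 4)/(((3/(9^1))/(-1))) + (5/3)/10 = -89/6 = -14.83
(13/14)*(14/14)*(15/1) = 195/14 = 13.93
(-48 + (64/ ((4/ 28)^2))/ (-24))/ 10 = -268/ 15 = -17.87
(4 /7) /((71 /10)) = 40 /497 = 0.08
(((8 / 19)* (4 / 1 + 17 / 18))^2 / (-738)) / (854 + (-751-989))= 31684 / 4779938547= 0.00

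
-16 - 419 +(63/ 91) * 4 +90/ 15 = -5541/ 13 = -426.23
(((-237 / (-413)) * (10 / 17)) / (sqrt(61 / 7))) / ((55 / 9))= 4266 * sqrt(427) / 4711091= 0.02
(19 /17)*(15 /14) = 285 /238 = 1.20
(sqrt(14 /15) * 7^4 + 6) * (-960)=-153664 * sqrt(210) - 5760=-2232562.92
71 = 71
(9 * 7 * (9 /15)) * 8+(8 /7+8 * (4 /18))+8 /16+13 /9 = 193577 /630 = 307.27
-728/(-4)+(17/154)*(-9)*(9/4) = 110735/616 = 179.76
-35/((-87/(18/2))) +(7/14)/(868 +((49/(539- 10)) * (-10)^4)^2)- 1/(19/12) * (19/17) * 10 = -47927194104571/13939888315304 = -3.44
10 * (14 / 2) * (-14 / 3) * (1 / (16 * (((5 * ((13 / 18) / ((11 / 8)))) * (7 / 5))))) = -1155 / 208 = -5.55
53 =53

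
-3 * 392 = -1176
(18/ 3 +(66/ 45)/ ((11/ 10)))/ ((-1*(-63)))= 22/ 189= 0.12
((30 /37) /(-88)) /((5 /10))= -15 /814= -0.02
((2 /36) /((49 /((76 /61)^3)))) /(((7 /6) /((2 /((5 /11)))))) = 9657472 /1167817245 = 0.01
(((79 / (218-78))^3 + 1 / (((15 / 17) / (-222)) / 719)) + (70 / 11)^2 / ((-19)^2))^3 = -10194044315712334976770129367312204812209220715921 / 1721987671322380876434944000000000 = -5919928745996151.30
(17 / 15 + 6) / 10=107 / 150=0.71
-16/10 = -8/5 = -1.60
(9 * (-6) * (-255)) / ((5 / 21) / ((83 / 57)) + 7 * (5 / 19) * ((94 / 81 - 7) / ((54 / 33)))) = -44325249948 / 20634263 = -2148.14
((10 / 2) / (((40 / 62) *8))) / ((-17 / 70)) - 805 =-220045 / 272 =-808.99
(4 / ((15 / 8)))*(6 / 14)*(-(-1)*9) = 288 / 35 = 8.23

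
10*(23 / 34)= 115 / 17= 6.76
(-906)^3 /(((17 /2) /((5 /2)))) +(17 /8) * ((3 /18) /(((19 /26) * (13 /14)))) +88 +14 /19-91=-847792260989 /3876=-218728653.51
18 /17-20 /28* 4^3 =-5314 /119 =-44.66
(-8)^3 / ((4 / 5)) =-640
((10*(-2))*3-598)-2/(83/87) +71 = -48895/83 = -589.10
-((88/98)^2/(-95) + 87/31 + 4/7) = -23824789/7070945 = -3.37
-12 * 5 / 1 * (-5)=300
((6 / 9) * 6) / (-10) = -2 / 5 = -0.40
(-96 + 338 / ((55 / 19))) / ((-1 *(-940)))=571 / 25850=0.02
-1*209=-209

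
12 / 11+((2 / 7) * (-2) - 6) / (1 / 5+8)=914 / 3157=0.29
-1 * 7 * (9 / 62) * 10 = -10.16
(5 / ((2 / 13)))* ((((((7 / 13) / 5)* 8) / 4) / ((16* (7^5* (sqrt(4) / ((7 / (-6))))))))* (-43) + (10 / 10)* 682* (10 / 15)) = 324377401 / 21952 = 14776.67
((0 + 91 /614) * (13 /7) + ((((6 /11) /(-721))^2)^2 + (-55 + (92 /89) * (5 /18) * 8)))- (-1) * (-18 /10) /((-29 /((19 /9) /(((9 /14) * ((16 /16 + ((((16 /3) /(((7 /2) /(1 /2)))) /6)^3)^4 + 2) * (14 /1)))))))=-1684113319240124772179399142612519375526988887 /32125604795658204765205389236191286631238590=-52.42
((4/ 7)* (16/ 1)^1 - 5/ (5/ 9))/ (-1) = -1/ 7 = -0.14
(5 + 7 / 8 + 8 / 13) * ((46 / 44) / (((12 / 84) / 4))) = 108675 / 572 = 189.99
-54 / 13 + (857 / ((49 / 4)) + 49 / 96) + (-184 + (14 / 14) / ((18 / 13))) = -21457385 / 183456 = -116.96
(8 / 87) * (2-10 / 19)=224 / 1653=0.14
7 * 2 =14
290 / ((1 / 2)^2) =1160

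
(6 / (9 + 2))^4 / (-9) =-144 / 14641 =-0.01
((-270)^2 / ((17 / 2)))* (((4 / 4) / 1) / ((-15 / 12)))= -116640 / 17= -6861.18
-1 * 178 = -178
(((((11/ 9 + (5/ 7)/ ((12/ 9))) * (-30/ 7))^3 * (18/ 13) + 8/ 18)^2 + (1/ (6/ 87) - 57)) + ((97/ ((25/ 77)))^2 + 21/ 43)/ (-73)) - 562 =2071244190769714452429298723/ 5947569413722009710000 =348250.53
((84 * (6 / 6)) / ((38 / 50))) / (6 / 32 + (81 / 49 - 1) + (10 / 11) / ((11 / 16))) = 66404800 / 1299467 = 51.10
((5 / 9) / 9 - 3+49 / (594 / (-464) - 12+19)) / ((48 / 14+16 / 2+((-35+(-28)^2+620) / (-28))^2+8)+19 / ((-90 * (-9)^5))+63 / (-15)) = 15559604655840 / 6650598738219203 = 0.00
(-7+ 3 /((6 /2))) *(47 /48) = -47 /8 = -5.88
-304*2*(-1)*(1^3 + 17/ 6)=6992/ 3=2330.67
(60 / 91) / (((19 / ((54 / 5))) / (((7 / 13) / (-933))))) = -216 / 998621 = -0.00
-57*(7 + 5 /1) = -684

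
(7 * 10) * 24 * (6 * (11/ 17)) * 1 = 110880/ 17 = 6522.35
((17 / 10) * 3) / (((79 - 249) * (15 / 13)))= -13 / 500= -0.03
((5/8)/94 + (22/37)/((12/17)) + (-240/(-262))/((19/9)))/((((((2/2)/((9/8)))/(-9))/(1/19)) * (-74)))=7196518521/778968272128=0.01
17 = 17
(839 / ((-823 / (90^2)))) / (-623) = 6795900 / 512729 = 13.25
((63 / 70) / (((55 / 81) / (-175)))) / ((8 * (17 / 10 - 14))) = 8505 / 3608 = 2.36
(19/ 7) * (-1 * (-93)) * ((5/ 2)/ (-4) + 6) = 75981/ 56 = 1356.80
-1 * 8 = -8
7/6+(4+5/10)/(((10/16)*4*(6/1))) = 22/15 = 1.47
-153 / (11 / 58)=-8874 / 11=-806.73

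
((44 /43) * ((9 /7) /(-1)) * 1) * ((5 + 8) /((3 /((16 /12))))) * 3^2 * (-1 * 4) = 82368 /301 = 273.65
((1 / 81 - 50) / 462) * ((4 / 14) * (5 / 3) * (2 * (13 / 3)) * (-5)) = 2631850 / 1178793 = 2.23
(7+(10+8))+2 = 27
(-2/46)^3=-1/12167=-0.00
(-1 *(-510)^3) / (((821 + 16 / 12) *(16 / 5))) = 248720625 / 4934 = 50409.53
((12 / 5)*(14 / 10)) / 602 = 6 / 1075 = 0.01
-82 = -82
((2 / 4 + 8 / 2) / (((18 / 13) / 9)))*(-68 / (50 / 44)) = -43758 / 25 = -1750.32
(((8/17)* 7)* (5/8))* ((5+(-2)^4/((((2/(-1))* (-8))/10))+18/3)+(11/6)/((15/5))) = 13615/306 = 44.49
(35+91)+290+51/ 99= 13745/ 33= 416.52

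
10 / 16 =0.62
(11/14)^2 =121/196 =0.62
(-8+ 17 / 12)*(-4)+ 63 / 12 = 31.58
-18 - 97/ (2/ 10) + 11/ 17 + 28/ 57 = -486304/ 969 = -501.86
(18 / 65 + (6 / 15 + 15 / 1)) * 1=15.68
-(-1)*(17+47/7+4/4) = 173/7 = 24.71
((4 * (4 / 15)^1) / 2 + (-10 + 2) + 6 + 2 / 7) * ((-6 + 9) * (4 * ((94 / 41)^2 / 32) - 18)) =61.44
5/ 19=0.26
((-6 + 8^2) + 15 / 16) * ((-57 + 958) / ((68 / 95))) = 74187.58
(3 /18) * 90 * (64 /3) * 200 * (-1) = -64000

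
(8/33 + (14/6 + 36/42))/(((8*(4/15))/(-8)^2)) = 7930/77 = 102.99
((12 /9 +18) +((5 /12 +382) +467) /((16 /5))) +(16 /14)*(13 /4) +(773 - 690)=499283 /1344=371.49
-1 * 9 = -9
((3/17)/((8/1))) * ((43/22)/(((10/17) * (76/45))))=1161/26752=0.04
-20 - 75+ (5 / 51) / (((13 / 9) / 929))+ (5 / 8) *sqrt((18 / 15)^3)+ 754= 3 *sqrt(30) / 20+ 159574 / 221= 722.88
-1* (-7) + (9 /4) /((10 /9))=9.02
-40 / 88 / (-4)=5 / 44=0.11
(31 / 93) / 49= 0.01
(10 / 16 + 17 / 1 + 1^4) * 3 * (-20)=-2235 / 2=-1117.50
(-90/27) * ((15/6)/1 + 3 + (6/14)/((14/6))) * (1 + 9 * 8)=-203305/147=-1383.03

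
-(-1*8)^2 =-64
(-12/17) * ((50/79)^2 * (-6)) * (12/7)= 2160000/742679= 2.91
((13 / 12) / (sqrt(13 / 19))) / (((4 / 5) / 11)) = 55 *sqrt(247) / 48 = 18.01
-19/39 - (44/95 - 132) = 485539/3705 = 131.05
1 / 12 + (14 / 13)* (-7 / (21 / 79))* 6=-26531 / 156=-170.07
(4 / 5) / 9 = 4 / 45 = 0.09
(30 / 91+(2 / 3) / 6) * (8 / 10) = 1444 / 4095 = 0.35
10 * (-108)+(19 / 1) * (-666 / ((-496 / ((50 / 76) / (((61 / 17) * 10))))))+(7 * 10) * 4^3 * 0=-65324655 / 60512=-1079.53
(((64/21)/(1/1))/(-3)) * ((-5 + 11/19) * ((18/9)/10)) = 256/285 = 0.90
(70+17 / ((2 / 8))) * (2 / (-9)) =-92 / 3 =-30.67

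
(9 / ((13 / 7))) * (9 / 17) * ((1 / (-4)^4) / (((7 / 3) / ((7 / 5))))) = 1701 / 282880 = 0.01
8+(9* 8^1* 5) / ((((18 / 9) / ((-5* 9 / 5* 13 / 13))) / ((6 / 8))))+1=-1206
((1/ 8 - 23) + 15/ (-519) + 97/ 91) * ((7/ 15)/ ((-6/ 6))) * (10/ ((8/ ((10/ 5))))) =916787/ 35984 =25.48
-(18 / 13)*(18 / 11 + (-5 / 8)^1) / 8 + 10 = 44959 / 4576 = 9.82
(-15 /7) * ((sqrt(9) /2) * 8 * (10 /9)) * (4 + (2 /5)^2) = -832 /7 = -118.86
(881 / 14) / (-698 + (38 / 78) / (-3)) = -103077 / 1143590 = -0.09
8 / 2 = 4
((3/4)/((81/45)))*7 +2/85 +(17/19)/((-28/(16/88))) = 2.93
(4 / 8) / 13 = 1 / 26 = 0.04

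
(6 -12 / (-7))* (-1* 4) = -216 / 7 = -30.86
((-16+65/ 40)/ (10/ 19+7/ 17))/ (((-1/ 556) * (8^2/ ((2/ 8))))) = 5163155/ 155136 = 33.28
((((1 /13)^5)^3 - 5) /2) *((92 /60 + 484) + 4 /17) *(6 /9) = -31702238767742180677864 /39157208155779429105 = -809.61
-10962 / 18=-609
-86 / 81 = -1.06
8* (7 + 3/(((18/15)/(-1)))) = 36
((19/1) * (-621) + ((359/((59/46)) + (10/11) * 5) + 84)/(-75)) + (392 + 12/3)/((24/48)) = -11011.91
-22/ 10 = -11/ 5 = -2.20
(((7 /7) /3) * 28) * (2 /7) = 8 /3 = 2.67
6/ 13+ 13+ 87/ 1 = 1306/ 13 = 100.46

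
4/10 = 2/5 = 0.40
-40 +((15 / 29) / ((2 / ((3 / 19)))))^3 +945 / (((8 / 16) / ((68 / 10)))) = 17145956432021 / 1338273208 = 12812.00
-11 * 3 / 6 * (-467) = 5137 / 2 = 2568.50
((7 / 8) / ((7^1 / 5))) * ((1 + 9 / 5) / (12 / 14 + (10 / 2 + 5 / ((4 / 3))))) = 49 / 269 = 0.18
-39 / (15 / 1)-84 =-433 / 5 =-86.60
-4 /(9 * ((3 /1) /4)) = -16 /27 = -0.59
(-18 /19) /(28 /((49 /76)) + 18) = -63 /4085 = -0.02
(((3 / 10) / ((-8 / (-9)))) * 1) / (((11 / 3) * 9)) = 9 / 880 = 0.01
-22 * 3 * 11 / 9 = -242 / 3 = -80.67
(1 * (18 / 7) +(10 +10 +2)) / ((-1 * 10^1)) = -86 / 35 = -2.46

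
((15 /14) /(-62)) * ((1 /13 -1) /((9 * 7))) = 5 /19747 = 0.00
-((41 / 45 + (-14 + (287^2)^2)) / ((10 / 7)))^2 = -22555437336395878225.85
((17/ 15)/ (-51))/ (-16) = 1/ 720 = 0.00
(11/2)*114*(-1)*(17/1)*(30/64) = -159885/32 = -4996.41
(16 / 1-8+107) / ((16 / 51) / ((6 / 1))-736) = -3519 / 22520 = -0.16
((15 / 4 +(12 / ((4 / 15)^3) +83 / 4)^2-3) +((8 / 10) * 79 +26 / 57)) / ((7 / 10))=31169121037 / 51072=610297.64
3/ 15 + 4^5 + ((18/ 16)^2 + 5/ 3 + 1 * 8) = 993727/ 960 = 1035.13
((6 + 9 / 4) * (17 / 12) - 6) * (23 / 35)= 299 / 80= 3.74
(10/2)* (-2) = -10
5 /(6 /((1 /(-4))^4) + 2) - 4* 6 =-36907 /1538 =-24.00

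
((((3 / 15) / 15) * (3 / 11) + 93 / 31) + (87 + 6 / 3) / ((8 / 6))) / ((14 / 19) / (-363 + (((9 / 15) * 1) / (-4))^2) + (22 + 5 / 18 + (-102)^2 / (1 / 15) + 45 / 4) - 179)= 635000533623 / 1419364096421975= 0.00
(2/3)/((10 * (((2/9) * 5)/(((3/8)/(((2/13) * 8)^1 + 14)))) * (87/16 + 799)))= 13/7079050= 0.00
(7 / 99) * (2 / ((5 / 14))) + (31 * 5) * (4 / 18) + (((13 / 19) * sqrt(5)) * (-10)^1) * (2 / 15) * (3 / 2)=17246 / 495 - 26 * sqrt(5) / 19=31.78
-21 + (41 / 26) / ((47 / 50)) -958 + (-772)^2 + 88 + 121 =363676779 / 611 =595215.68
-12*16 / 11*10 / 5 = -384 / 11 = -34.91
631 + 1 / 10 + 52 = 6831 / 10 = 683.10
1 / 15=0.07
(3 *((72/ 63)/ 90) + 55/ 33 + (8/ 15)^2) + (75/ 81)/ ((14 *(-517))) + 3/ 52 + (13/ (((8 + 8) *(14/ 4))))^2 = 29886131467/ 14227012800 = 2.10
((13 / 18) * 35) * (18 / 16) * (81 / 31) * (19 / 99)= 77805 / 5456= 14.26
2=2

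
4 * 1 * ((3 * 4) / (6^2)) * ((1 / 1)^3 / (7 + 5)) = 1 / 9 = 0.11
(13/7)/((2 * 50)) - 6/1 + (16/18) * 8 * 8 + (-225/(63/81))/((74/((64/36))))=10246529/233100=43.96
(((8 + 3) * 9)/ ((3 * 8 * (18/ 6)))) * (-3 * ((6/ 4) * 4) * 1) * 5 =-123.75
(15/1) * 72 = 1080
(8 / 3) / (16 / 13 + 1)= 1.20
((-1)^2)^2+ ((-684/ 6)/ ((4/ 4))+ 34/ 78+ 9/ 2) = -8429/ 78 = -108.06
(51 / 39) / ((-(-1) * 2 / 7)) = 119 / 26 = 4.58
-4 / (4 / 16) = -16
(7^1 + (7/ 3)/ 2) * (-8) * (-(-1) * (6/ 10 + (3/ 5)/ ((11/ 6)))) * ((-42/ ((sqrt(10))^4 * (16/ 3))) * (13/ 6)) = 227409/ 22000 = 10.34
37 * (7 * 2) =518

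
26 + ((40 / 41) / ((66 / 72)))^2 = 5518826 / 203401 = 27.13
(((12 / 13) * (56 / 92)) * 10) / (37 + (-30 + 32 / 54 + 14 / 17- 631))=-385560 / 42722017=-0.01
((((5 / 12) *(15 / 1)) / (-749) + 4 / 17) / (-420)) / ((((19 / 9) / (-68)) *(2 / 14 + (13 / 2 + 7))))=34677 / 27181210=0.00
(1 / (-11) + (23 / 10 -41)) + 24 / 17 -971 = -1008.38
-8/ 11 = -0.73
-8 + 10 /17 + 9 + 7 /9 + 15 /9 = 617 /153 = 4.03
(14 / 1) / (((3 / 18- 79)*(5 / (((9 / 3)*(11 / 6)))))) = -42 / 215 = -0.20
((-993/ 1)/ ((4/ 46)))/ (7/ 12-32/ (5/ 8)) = 685170/ 3037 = 225.61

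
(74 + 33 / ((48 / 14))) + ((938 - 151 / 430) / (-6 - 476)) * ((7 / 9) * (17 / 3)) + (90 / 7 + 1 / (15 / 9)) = 6934117709 / 78344280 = 88.51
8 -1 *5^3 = -117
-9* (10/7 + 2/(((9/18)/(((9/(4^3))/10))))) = -13.36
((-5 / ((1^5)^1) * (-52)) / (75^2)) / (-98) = -26 / 55125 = -0.00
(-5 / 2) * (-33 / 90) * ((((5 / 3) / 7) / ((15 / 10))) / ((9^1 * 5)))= 11 / 3402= 0.00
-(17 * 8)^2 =-18496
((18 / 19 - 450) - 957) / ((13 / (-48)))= 98640 / 19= 5191.58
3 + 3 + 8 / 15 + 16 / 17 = 1906 / 255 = 7.47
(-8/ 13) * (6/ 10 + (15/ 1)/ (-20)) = 6/ 65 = 0.09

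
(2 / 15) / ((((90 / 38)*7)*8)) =19 / 18900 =0.00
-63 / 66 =-21 / 22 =-0.95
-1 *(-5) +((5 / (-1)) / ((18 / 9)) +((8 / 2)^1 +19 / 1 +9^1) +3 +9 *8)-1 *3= 213 / 2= 106.50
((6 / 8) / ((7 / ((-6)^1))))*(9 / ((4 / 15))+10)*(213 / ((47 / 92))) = -1102275 / 94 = -11726.33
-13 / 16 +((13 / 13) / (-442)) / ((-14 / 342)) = -0.76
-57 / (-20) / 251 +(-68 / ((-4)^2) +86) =205221 / 2510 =81.76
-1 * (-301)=301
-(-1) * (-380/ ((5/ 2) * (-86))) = 76/ 43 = 1.77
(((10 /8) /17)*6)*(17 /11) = 15 /22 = 0.68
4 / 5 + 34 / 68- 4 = -27 / 10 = -2.70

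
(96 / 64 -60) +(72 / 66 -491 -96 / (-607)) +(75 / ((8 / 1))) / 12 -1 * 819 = -291965379 / 213664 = -1366.47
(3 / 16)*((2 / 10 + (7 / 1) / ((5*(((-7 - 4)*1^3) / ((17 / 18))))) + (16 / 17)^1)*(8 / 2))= 17183 / 22440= 0.77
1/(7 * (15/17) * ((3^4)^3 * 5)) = 17/279006525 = 0.00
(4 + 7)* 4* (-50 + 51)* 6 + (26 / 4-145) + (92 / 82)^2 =426163 / 3362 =126.76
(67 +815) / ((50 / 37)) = 652.68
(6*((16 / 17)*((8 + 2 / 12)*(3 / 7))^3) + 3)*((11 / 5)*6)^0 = 4167 / 17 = 245.12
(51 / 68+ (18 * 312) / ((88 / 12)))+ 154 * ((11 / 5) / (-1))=94109 / 220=427.77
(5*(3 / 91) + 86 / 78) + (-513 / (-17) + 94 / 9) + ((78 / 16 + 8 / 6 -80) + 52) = 2238445 / 111384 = 20.10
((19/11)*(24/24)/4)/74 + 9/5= 29399/16280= 1.81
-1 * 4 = -4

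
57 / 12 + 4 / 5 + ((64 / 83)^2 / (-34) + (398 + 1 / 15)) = 2836002641 / 7026780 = 403.60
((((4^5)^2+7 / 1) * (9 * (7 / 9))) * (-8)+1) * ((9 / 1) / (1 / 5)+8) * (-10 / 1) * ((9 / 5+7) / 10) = 136936548804 / 5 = 27387309760.80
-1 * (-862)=862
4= 4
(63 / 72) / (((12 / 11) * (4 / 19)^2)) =27797 / 1536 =18.10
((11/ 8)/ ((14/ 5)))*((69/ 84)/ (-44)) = -115/ 12544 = -0.01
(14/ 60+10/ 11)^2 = 142129/ 108900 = 1.31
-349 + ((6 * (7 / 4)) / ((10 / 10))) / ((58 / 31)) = -39833 / 116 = -343.39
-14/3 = -4.67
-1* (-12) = 12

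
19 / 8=2.38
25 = 25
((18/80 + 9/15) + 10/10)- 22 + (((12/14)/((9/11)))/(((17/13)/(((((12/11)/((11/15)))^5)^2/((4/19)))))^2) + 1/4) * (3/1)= 388813897380045799125269413366581882311573126778339/3329435418706180018302333354858053458268891720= 116780.73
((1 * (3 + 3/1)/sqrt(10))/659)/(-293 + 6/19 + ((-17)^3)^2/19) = 57 * sqrt(10)/79514966360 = 0.00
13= 13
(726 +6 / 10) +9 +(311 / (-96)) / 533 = 188194349 / 255840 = 735.59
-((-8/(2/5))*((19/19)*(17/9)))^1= 340/9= 37.78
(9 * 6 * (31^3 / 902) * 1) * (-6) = -4826142 / 451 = -10700.98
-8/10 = -4/5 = -0.80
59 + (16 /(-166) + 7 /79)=386812 /6557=58.99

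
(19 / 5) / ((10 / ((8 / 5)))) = 76 / 125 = 0.61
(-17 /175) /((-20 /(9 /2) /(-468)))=-17901 /1750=-10.23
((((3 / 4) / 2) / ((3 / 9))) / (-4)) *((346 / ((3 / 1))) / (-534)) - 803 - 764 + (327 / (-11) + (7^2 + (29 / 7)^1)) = -338488567 / 219296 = -1543.52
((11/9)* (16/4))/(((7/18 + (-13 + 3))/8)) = -704/173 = -4.07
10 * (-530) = -5300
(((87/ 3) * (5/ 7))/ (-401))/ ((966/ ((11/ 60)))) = -319/ 32538744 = -0.00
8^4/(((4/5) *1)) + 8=5128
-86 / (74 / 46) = -1978 / 37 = -53.46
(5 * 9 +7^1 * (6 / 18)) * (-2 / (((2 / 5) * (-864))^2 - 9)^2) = -177500 / 26744270418243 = -0.00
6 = 6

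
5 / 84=0.06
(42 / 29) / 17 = 42 / 493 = 0.09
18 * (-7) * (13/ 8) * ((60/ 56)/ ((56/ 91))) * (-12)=4277.81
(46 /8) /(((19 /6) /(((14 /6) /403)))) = 0.01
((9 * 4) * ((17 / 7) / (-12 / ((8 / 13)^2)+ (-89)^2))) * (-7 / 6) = -1632 / 126229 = -0.01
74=74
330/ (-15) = -22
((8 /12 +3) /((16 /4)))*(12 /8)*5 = 55 /8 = 6.88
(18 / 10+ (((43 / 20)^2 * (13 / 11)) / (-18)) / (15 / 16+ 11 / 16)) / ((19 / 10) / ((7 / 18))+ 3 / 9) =111797 / 361680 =0.31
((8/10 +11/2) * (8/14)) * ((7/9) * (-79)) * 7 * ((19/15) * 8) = -1176784/75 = -15690.45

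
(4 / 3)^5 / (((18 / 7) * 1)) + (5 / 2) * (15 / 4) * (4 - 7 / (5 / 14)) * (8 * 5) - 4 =-12799114 / 2187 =-5852.36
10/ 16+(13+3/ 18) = 13.79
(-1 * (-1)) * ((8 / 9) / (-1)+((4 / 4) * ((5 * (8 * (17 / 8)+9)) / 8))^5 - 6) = 10442552137 / 9216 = 1133089.42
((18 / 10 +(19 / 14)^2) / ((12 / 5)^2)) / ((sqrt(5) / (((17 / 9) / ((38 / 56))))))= 60673 *sqrt(5) / 172368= 0.79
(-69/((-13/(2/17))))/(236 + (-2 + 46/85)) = 345/129584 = 0.00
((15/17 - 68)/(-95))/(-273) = -163/62985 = -0.00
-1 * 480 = -480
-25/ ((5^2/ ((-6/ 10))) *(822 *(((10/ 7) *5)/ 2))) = 7/ 34250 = 0.00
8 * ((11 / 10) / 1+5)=244 / 5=48.80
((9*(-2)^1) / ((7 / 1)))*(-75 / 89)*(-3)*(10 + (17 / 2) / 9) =-44325 / 623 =-71.15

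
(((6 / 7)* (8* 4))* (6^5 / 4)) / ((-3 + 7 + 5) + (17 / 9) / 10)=33592320 / 5789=5802.78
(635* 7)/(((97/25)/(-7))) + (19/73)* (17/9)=-511032544/63729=-8018.84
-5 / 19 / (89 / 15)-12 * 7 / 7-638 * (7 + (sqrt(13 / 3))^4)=-250478359 / 15219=-16458.27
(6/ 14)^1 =3/ 7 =0.43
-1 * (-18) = 18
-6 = -6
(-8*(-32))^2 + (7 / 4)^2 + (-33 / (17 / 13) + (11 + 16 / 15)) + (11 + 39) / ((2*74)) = 9891839939 / 150960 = 65526.23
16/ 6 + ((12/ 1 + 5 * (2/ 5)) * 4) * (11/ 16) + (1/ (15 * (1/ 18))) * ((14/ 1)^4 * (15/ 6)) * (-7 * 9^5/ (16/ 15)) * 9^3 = -32556880793073.83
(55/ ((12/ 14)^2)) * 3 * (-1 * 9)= -8085/ 4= -2021.25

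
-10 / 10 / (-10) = 1 / 10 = 0.10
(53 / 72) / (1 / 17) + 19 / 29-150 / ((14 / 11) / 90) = -154841521 / 14616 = -10593.97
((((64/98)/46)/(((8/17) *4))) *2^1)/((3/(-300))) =-1700/1127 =-1.51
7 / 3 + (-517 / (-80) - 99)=-21649 / 240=-90.20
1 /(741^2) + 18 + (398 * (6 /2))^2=782799523975 /549081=1425654.00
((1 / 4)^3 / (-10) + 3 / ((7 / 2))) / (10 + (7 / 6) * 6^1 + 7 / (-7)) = 3833 / 71680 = 0.05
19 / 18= 1.06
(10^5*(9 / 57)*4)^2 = 3988919667.59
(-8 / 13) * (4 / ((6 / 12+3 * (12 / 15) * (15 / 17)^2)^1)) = -18496 / 17797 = -1.04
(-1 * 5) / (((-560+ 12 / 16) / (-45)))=-900 / 2237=-0.40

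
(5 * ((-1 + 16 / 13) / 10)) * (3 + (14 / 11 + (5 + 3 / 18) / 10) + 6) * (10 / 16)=0.78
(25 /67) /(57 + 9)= 25 /4422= 0.01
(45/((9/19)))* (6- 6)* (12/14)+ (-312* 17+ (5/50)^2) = -530399/100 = -5303.99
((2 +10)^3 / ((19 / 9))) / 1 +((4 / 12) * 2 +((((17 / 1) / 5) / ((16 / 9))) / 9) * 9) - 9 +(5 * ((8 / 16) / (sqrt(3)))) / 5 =812.39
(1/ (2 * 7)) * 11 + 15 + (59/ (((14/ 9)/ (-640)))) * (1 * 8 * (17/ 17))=-388357/ 2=-194178.50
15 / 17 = 0.88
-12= -12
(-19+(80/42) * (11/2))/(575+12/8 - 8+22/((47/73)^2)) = -790822/57668289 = -0.01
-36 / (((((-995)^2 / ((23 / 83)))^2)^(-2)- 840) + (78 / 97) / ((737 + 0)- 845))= 2865785992648010779477649102803125000 / 66868932535878562965400796893578975739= 0.04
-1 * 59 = -59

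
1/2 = 0.50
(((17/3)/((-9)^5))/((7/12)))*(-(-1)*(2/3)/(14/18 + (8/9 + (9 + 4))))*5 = -170/4546773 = -0.00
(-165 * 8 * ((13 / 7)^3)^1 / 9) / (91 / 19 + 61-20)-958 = -978.52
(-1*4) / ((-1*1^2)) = 4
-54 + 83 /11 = -511 /11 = -46.45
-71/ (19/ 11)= -781/ 19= -41.11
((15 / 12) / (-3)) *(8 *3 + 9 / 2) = -11.88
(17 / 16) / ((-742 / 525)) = -1275 / 1696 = -0.75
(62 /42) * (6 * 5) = 44.29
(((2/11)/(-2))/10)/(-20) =1/2200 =0.00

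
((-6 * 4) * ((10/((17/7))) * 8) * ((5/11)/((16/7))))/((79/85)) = -147000/869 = -169.16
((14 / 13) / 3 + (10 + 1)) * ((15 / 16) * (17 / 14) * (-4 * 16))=-75310 / 91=-827.58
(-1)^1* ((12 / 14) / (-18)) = 1 / 21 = 0.05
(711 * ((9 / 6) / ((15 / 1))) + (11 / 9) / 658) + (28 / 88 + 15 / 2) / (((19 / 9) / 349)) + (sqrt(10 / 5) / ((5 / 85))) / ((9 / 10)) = 170 * sqrt(2) / 9 + 4219221997 / 3094245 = 1390.28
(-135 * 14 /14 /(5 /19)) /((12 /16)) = -684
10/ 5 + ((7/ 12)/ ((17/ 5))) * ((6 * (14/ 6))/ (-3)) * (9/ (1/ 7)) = -1647/ 34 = -48.44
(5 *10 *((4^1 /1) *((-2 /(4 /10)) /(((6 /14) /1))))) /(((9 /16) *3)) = -112000 /81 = -1382.72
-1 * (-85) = 85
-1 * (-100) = 100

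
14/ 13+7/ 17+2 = 771/ 221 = 3.49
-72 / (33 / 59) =-1416 / 11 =-128.73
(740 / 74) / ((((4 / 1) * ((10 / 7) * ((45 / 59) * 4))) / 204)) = 7021 / 60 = 117.02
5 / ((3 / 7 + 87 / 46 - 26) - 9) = -1610 / 10523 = -0.15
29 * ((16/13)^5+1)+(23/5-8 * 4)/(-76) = 15697823521/141091340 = 111.26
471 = 471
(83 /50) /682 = 83 /34100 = 0.00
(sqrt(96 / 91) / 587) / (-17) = -0.00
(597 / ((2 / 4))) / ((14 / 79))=47163 / 7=6737.57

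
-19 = -19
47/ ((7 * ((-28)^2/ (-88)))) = -517/ 686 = -0.75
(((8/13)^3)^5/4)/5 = 8796093022208/255929465070453785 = 0.00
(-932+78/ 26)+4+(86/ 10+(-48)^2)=6938/ 5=1387.60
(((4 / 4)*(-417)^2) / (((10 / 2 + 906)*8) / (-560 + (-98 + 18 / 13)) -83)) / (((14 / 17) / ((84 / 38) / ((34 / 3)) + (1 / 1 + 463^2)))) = -1427450132872511 / 2967496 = -481028494.35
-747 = -747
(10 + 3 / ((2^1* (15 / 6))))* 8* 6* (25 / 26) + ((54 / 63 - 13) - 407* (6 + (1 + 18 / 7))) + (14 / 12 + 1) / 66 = -123187289 / 36036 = -3418.45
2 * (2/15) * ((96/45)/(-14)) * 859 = -54976/1575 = -34.91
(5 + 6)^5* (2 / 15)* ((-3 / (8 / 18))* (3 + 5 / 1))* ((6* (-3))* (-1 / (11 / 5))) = -9487368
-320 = -320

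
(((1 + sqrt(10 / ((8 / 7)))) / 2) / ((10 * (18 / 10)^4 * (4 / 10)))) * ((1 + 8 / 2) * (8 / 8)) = 3125 / 52488 + 3125 * sqrt(35) / 104976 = 0.24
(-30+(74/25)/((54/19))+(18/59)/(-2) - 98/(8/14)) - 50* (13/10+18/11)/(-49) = -8483868919/42931350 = -197.61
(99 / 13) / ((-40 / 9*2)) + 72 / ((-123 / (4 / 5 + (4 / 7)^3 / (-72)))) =-58070911 / 43876560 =-1.32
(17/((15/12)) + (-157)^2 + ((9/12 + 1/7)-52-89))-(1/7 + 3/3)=490427/20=24521.35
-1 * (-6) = 6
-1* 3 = -3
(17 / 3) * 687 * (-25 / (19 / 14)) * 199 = -271147450 / 19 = -14270918.42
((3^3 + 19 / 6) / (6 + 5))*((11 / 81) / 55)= 181 / 26730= 0.01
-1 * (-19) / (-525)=-19 / 525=-0.04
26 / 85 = 0.31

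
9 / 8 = 1.12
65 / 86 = 0.76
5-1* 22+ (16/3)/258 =-6571/387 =-16.98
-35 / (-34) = 1.03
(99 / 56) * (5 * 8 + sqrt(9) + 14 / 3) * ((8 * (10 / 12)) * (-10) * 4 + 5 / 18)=-1077505 / 48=-22448.02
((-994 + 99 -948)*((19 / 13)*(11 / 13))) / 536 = -385187 / 90584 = -4.25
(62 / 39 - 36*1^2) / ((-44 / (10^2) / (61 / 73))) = 186050 / 2847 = 65.35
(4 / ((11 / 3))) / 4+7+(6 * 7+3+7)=652 / 11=59.27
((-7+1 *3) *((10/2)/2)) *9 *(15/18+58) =-5295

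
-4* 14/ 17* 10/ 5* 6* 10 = -395.29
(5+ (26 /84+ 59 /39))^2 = 13875625 /298116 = 46.54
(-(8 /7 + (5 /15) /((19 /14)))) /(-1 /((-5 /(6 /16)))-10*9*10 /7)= 22160 /2050803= 0.01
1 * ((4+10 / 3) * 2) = 44 / 3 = 14.67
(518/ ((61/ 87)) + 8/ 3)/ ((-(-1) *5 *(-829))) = -135686/ 758535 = -0.18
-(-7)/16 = 7/16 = 0.44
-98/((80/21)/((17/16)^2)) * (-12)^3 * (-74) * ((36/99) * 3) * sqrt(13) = -891250857 * sqrt(13)/220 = -14606593.93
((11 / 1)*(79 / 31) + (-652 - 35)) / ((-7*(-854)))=-10214 / 92659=-0.11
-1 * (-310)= 310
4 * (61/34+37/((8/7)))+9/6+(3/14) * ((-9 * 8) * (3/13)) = 208251/1547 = 134.62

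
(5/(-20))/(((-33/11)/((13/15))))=13/180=0.07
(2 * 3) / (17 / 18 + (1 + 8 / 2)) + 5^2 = 2783 / 107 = 26.01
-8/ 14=-4/ 7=-0.57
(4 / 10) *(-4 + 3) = -2 / 5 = -0.40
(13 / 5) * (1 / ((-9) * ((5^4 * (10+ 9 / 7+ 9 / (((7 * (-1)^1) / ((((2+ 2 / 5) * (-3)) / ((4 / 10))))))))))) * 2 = -182 / 6778125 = -0.00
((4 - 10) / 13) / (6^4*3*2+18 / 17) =-17 / 286455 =-0.00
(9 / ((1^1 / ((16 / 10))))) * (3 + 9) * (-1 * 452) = -390528 / 5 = -78105.60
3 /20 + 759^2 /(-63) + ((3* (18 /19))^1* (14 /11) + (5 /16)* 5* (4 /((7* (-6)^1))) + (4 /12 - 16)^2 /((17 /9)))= -3841752281 /426360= -9010.58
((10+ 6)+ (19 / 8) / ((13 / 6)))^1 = 889 / 52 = 17.10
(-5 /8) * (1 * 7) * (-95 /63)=475 /72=6.60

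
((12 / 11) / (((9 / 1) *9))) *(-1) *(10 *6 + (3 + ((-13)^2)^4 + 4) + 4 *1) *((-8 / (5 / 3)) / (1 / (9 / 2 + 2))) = 56557334912 / 165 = 342771726.74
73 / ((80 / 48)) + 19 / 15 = 676 / 15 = 45.07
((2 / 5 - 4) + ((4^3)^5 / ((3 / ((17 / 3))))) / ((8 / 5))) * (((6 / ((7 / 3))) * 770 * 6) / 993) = 5019743012944 / 331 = 15165386746.05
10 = 10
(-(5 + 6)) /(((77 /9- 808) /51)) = 5049 /7195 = 0.70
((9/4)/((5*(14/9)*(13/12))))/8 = 243/7280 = 0.03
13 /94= 0.14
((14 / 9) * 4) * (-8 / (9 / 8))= -3584 / 81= -44.25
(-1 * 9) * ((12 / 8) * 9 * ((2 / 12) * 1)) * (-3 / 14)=4.34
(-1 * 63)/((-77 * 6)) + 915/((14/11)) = 55368/77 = 719.06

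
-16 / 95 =-0.17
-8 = -8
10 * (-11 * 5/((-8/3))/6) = 275/8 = 34.38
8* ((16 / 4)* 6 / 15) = 64 / 5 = 12.80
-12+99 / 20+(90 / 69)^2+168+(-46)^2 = 24108131 / 10580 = 2278.65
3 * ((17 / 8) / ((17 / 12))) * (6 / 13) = 27 / 13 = 2.08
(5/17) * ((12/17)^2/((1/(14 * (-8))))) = -80640/4913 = -16.41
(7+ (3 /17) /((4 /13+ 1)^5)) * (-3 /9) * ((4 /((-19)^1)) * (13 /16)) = 1105499603 /2751682866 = 0.40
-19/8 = -2.38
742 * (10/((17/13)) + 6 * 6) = 32386.12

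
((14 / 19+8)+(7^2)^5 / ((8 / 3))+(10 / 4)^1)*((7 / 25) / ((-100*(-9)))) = 32955.45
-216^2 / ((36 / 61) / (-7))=553392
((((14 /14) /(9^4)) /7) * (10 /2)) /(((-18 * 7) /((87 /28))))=-0.00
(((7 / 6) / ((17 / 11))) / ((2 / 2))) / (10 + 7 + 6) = 77 / 2346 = 0.03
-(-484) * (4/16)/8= 15.12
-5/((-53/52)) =260/53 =4.91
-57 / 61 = -0.93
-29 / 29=-1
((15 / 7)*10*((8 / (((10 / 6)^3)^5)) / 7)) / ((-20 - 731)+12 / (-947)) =-652243916592 / 42540577392578125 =-0.00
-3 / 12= -1 / 4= -0.25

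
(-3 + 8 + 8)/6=13/6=2.17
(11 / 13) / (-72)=-11 / 936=-0.01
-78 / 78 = -1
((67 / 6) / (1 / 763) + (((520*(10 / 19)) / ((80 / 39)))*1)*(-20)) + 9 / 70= 5851.87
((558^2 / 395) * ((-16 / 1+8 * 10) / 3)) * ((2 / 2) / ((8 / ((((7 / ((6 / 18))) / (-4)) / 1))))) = -4359096 / 395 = -11035.69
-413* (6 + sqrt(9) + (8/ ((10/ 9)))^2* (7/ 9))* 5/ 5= -509229/ 25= -20369.16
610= 610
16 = 16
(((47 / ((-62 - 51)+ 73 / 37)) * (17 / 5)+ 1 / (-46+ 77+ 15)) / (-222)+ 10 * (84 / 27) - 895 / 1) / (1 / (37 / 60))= -271804837963 / 510213600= -532.73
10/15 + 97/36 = 121/36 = 3.36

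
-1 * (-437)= 437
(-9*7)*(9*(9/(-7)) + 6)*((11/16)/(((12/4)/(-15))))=-19305/16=-1206.56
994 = 994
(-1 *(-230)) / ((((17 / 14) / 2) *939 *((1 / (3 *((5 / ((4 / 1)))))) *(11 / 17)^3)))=2326450 / 416603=5.58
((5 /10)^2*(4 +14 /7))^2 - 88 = -343 /4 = -85.75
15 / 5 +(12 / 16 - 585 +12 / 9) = -6959 / 12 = -579.92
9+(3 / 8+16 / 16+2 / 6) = 257 / 24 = 10.71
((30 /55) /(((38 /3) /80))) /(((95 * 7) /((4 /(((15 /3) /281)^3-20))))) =-12780311616 /12335216038915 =-0.00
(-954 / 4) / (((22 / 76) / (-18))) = 163134 / 11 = 14830.36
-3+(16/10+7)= 28/5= 5.60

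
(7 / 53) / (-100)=-7 / 5300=-0.00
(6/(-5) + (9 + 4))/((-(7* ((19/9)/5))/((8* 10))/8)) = -339840/133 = -2555.19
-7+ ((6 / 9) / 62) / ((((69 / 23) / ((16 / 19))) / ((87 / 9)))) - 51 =-921910 / 15903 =-57.97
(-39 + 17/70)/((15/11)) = -29843/1050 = -28.42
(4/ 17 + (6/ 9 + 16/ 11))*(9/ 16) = 1983/ 1496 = 1.33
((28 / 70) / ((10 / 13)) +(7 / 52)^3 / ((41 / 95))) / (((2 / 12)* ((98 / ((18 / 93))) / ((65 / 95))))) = 681828201 / 159982295200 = 0.00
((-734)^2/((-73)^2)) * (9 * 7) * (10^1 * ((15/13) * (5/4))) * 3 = 19092165750/69277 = 275591.69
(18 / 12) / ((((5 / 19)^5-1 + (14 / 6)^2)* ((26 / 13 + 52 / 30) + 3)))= 0.05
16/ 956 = 0.02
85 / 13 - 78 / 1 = -929 / 13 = -71.46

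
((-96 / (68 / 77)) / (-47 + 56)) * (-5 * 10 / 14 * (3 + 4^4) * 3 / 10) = 56980 / 17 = 3351.76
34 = 34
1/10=0.10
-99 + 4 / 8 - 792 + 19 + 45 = -826.50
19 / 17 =1.12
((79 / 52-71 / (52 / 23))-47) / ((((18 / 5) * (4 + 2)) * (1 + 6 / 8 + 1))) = -9995 / 7722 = -1.29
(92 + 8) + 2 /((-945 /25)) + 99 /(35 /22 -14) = 225968 /2457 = 91.97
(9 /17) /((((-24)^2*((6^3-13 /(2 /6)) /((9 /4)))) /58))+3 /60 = 32531 /641920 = 0.05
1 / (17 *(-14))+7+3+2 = 12.00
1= 1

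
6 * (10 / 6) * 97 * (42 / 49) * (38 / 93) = 73720 / 217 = 339.72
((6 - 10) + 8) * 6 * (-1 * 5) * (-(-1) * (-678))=81360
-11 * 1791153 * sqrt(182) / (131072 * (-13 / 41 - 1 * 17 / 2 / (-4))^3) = -1357928615043 * sqrt(182) / 53383131392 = -343.17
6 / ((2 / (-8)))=-24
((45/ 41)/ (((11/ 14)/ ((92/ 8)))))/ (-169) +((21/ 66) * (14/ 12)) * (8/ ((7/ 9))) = 283773/ 76219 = 3.72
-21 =-21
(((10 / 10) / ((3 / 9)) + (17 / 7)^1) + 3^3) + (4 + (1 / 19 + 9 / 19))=4915 / 133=36.95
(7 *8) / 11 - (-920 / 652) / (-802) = 3659063 / 718993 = 5.09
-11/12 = -0.92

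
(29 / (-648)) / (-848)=29 / 549504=0.00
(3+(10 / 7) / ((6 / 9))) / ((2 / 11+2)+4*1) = 99 / 119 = 0.83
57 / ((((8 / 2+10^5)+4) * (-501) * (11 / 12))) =-19 / 15309558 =-0.00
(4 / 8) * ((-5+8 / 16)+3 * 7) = 33 / 4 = 8.25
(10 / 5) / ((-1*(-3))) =2 / 3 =0.67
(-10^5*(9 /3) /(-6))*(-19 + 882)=43150000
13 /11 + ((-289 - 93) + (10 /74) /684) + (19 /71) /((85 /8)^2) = -54382786642267 /142806084300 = -380.82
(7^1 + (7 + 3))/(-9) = -17/9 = -1.89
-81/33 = -27/11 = -2.45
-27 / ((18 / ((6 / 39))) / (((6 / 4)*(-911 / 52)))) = 8199 / 1352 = 6.06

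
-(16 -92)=76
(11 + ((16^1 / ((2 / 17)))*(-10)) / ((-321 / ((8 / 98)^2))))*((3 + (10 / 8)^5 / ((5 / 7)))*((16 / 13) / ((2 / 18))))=189891596631 / 213746624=888.40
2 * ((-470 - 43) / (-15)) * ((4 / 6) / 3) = 76 / 5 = 15.20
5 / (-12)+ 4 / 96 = -3 / 8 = -0.38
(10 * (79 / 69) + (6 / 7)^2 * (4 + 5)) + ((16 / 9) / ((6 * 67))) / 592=2724888179 / 150866982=18.06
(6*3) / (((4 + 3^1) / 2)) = 36 / 7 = 5.14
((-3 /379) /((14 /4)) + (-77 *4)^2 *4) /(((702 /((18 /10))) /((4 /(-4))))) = -503348381 /517335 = -972.96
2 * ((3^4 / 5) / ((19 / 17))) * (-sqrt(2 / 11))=-2754 * sqrt(22) / 1045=-12.36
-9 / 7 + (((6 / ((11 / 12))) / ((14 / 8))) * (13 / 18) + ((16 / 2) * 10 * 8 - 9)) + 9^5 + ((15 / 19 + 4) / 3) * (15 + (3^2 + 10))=262179971 / 4389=59735.70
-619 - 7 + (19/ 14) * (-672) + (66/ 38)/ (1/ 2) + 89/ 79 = -2301633/ 1501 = -1533.40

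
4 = 4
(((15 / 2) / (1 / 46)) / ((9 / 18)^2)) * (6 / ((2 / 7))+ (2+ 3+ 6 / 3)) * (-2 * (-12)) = 927360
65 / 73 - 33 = -2344 / 73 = -32.11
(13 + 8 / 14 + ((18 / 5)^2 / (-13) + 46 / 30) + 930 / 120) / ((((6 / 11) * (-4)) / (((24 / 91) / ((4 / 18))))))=-19691727 / 1656200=-11.89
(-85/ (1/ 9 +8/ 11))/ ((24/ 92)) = -64515/ 166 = -388.64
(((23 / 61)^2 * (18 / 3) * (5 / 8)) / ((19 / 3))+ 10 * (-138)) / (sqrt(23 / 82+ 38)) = -223.03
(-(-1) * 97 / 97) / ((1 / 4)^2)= 16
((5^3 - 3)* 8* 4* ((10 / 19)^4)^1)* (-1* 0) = 0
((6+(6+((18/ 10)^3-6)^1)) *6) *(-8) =-70992/ 125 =-567.94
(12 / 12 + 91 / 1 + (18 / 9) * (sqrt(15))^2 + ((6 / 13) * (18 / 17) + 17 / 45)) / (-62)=-1221907 / 616590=-1.98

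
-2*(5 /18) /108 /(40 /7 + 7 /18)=-35 /41526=-0.00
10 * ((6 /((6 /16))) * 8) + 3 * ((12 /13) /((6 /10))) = 16700 /13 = 1284.62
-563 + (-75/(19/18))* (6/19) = -211343/361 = -585.44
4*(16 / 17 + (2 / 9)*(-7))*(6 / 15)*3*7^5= -12638864 / 255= -49564.17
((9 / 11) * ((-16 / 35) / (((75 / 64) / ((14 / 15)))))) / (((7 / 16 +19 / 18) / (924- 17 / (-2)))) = -55001088 / 295625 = -186.05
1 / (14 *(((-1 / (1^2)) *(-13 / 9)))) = 9 / 182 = 0.05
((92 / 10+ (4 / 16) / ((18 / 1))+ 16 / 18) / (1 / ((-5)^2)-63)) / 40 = -3637 / 906624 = -0.00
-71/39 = -1.82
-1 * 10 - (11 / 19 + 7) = -334 / 19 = -17.58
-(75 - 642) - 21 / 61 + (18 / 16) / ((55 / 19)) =15219471 / 26840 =567.04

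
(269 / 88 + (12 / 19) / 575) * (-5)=-2939881 / 192280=-15.29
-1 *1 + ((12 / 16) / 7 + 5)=115 / 28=4.11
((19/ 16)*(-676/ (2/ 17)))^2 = 2979740569/ 64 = 46558446.39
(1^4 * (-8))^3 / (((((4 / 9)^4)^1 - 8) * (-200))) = -52488 / 163225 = -0.32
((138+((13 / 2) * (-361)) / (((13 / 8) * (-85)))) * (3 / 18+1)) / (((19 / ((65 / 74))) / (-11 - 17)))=-8391838 / 35853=-234.06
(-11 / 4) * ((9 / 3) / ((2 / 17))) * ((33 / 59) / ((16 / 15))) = -277695 / 7552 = -36.77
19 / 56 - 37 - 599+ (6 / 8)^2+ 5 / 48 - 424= -177911 / 168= -1058.99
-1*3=-3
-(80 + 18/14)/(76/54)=-15363/266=-57.76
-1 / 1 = -1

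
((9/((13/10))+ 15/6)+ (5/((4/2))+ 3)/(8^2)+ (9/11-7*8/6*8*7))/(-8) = 28133585/439296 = 64.04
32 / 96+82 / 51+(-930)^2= 14703333 / 17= 864901.94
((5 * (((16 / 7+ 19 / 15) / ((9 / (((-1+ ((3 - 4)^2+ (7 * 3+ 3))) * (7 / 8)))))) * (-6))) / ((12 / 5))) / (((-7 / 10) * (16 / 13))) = 121225 / 1008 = 120.26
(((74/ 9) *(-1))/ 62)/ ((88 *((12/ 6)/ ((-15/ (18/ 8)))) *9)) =185/ 331452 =0.00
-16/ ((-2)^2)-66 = -70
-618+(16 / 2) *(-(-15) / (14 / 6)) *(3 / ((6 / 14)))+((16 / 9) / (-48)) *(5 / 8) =-55733 / 216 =-258.02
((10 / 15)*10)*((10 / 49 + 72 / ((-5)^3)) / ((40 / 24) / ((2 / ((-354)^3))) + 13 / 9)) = 0.00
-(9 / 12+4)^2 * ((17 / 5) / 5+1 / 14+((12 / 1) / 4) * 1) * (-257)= 121816201 / 5600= 21752.89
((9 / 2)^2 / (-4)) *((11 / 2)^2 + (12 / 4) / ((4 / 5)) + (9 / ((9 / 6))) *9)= -891 / 2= -445.50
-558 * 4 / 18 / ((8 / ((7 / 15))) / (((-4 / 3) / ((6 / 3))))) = 217 / 45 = 4.82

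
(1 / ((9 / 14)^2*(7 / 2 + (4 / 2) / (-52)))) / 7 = 364 / 3645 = 0.10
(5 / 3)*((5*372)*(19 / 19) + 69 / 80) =49623 / 16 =3101.44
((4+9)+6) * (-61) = -1159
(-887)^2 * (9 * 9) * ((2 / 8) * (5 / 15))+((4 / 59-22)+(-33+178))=1253352061 / 236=5310813.82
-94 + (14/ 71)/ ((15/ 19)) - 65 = -169069/ 1065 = -158.75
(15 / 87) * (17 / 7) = 0.42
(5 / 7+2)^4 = 130321 / 2401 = 54.28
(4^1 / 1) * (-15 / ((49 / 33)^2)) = -65340 / 2401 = -27.21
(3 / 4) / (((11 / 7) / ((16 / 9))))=28 / 33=0.85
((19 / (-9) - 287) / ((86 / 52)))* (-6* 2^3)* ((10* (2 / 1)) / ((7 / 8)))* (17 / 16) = 184013440 / 903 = 203780.11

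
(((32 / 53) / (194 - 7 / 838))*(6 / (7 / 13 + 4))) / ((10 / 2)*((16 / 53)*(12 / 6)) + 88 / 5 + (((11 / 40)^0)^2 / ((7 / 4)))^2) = 985488 / 5016563323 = 0.00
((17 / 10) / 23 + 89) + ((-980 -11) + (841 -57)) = -117.93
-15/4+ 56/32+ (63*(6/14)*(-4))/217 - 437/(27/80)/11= -7747294/64449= -120.21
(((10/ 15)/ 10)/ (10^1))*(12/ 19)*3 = 6/ 475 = 0.01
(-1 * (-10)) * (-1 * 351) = -3510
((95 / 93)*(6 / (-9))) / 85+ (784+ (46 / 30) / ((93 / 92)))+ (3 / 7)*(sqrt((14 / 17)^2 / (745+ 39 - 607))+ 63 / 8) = 2*sqrt(177) / 1003+ 149667041 / 189720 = 788.91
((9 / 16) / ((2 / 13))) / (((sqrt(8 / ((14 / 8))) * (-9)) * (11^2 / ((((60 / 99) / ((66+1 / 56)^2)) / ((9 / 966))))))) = -1025570 * sqrt(14) / 163726684011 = -0.00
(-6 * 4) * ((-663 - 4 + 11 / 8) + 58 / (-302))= 2412921 / 151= 15979.61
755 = 755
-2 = -2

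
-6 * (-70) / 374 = 210 / 187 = 1.12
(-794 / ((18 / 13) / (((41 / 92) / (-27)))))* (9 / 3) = 211601 / 7452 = 28.40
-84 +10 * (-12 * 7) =-924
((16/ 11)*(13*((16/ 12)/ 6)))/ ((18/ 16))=3328/ 891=3.74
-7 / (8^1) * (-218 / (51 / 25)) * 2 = 19075 / 102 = 187.01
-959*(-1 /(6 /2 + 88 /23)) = 22057 /157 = 140.49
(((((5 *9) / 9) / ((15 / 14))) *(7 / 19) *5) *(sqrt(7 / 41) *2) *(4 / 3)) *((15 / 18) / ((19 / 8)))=78400 *sqrt(287) / 399627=3.32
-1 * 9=-9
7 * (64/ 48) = 9.33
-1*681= -681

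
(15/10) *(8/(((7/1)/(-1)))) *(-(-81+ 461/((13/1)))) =-7104/91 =-78.07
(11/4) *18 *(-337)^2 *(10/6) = 18738885/2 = 9369442.50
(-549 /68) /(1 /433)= -3495.84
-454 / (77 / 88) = -3632 / 7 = -518.86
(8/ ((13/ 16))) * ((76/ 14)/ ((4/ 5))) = 6080/ 91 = 66.81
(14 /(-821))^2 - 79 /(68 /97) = -5165162855 /45834788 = -112.69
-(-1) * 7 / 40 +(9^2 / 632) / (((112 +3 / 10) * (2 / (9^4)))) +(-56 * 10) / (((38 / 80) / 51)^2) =-2067544881209279 / 320268370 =-6455663.67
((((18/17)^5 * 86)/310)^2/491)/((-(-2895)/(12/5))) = 26407175608111104/114744379011691807566875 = 0.00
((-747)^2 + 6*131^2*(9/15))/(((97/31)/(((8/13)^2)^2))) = 393491386368/13852085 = 28406.65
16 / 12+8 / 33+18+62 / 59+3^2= 57683 / 1947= 29.63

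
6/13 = 0.46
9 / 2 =4.50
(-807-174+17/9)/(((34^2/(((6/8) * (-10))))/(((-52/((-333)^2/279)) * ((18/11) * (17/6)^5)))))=-21809028085/87824088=-248.33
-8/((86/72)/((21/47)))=-6048/2021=-2.99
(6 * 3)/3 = 6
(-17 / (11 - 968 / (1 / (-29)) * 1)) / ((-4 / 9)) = 51 / 37444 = 0.00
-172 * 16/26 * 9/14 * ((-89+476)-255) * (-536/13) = 438096384/1183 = 370326.61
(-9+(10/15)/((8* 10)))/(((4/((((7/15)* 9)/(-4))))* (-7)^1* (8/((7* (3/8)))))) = -22659/204800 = -0.11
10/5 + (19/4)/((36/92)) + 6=725/36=20.14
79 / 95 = 0.83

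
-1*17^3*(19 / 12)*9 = -280041 / 4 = -70010.25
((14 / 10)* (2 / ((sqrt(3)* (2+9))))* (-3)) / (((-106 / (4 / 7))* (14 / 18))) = 36* sqrt(3) / 20405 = 0.00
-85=-85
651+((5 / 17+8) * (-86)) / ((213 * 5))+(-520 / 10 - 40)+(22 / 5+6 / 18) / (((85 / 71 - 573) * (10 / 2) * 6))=12311624443373 / 22050803700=558.33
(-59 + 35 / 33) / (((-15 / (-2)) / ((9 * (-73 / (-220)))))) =-69788 / 3025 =-23.07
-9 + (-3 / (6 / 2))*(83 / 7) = -146 / 7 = -20.86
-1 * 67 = -67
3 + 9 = 12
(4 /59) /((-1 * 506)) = -2 /14927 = -0.00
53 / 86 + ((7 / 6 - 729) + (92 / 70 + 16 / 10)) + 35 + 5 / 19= -59109263 / 85785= -689.04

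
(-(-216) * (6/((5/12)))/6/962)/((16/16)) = 1296/2405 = 0.54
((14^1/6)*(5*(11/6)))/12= 385/216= 1.78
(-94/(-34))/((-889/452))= -1.41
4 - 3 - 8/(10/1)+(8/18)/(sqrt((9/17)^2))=421/405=1.04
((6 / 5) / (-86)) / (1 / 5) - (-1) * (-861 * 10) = -370233 / 43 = -8610.07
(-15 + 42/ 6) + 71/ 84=-601/ 84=-7.15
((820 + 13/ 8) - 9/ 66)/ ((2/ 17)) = 1228947/ 176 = 6982.65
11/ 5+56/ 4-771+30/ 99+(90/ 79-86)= -10941028/ 13035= -839.36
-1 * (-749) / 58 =749 / 58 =12.91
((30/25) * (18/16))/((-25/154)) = -8.32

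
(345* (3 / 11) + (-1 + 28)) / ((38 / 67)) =44622 / 209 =213.50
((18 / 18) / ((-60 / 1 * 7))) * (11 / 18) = -11 / 7560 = -0.00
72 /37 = 1.95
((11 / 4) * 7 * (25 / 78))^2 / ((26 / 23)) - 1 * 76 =-107122369 / 2530944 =-42.33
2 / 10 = 1 / 5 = 0.20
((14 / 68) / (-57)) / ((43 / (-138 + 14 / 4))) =1883 / 166668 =0.01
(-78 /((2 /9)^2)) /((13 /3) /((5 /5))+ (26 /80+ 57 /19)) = -189540 /919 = -206.25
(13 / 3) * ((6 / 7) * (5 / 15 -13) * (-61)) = 60268 / 21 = 2869.90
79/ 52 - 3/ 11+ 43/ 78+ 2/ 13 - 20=-30971/ 1716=-18.05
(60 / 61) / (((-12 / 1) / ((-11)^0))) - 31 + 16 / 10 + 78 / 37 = -308914 / 11285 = -27.37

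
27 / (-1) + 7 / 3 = -74 / 3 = -24.67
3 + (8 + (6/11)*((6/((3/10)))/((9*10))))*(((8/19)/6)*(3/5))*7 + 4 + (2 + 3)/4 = 133471/12540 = 10.64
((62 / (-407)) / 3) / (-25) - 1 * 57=-1739863 / 30525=-57.00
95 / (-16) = -95 / 16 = -5.94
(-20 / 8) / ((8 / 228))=-285 / 4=-71.25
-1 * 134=-134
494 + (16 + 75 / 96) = 16345 / 32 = 510.78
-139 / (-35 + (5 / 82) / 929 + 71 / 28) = 148242388 / 34622831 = 4.28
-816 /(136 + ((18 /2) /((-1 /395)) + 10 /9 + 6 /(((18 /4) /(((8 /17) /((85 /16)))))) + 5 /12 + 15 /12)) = 5306040 /22213217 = 0.24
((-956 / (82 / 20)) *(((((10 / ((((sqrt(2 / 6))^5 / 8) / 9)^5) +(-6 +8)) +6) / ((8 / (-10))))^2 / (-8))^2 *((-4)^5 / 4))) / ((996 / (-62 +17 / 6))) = -416877990113982020432147278283279322182910353790844976028136260169000000 / 30627 - 48048257427692124965602212274104405379043781672960000000 *sqrt(3) / 3403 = -13611453623077113965793420000000000000000000000000000000000000000000.00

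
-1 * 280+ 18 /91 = -25462 /91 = -279.80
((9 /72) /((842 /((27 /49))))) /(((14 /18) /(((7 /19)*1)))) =243 /6271216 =0.00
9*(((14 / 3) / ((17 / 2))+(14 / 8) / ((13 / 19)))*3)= 83.88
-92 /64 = -23 /16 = -1.44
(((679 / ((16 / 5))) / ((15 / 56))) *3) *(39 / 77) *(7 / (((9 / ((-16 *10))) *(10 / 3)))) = -494312 / 11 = -44937.45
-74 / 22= -37 / 11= -3.36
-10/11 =-0.91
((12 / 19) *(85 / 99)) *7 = 2380 / 627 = 3.80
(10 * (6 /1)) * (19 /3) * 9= 3420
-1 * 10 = -10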